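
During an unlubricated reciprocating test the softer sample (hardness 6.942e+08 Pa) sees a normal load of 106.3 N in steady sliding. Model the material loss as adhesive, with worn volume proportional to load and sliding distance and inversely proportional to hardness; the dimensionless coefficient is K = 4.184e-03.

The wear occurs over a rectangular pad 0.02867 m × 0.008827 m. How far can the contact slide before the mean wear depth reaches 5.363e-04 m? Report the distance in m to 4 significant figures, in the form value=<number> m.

value=211.8 m

All arithmetic carries full float precision. The intermediates appear rounded — one last rounding, at four significant figures.
Contact area A = 0.02867 m × 0.008827 m = 2.531e-04 m².
As SI base values: W = 106.3 N, H = 6.942e+08 Pa, K = 4.184e-03.
At the depth limit, V_lim = h_lim·A = 5.363e-04 · 2.531e-04 = 1.357e-07 m³.
So the life L = V_lim·H/(K·W) = 1.357e-07 · 6.942e+08 / (4.184e-03 · 106.3) = 211.8 m.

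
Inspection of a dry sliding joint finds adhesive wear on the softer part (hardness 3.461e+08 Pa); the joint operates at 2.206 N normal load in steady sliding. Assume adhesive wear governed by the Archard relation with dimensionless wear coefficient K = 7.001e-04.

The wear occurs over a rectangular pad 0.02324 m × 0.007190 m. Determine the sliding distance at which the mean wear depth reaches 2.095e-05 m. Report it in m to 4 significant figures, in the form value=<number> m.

value=784.5 m

Intermediates are shown rounded. All working math maintains full precision, and rounded just once, at 4 significant figures.
Convert: Contact area A = 0.02324 m × 0.007190 m = 1.671e-04 m².
As SI base values: W = 2.206 N, H = 3.461e+08 Pa, K = 7.001e-04.
Wearable volume V_lim = h_lim·A = 2.095e-05 · 1.671e-04 = 3.501e-09 m³.
So the life L = V_lim·H/(K·W) = 3.501e-09 · 3.461e+08 / (7.001e-04 · 2.206) = 784.5 m.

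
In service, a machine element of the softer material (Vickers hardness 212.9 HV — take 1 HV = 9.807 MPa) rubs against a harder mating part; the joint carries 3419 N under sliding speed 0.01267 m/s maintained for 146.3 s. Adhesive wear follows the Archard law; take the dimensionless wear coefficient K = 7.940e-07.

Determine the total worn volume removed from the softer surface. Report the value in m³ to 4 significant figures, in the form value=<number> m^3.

value=2.410e-12 m^3

Intermediate values appear rounded; each operation runs at exact precision. Rounded once at the end: four significant digits.
Convert: The distance L = v·t = 0.01267 m/s × 146.3 s = 1.854 m.
Convert: Hardness H = 212.9 HV × 9.807 MPa/HV = 2088 MPa = 2.088e+09 Pa.
Collected in SI base units: W = 3419 N, H = 2.088e+09 Pa, K = 7.940e-07.
Worn volume V = K·W·L/H = 7.940e-07 · 3419 · 1.854 / 2.088e+09 = 2.410e-12 m³.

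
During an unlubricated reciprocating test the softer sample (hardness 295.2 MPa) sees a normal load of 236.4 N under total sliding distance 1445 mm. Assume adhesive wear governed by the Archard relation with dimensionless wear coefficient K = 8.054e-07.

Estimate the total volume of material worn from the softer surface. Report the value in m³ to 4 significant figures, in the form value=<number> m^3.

Intermediates are shown rounded, and the computation carries full float precision — a lone final rounding to 4 significant figures.
Distance covered L = 1445 mm = 1.445 m.
Hardness H = 295.2 MPa = 2.952e+08 Pa.
Collected in SI base units: W = 236.4 N, H = 2.952e+08 Pa, K = 8.054e-07.
By Archard's law, V = K·W·L/H = 8.054e-07 · 236.4 · 1.445 / 2.952e+08 = 9.320e-13 m³.

value=9.320e-13 m^3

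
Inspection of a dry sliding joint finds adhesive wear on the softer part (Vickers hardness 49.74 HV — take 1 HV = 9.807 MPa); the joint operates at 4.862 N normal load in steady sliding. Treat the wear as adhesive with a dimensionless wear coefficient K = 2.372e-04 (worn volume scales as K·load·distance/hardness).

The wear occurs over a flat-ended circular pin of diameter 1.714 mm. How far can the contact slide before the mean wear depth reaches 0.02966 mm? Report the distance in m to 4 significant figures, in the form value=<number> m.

Intermediates appear rounded. Each operation maintains full float precision, and one final rounding, at 4 significant digits.
Hardness H = 49.74 HV × 9.807 MPa/HV = 487.8 MPa = 4.878e+08 Pa.
Pin diameter d = 1.714 mm = 0.001714 m. Contact area A = π·d²/4 = π·(0.001714 m)²/4 = 2.307e-06 m².
Depth limit h_lim = 0.02966 mm = 2.966e-05 m.
As SI base values: W = 4.862 N, H = 4.878e+08 Pa, K = 2.372e-04.
Permissible volume V_lim = h_lim·A = 2.966e-05 · 2.307e-06 = 6.844e-11 m³.
Sliding life L = V_lim·H/(K·W) = 6.844e-11 · 4.878e+08 / (2.372e-04 · 4.862) = 28.95 m.

value=28.95 m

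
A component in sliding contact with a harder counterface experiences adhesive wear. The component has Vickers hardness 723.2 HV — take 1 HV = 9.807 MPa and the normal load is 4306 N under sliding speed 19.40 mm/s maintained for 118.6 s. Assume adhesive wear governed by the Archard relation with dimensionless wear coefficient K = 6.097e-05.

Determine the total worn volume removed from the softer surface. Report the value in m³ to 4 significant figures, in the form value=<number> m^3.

Printed values are rounded; each operation carries exact precision, and rounded once at the end: 4 significant figures.
Convert: Sliding speed v = 19.40 mm/s = 0.01940 m/s. Total distance L = v·t = 0.01940 m/s × 118.6 s = 2.301 m.
Convert: Hardness H = 723.2 HV × 9.807 MPa/HV = 7092 MPa = 7.092e+09 Pa.
Expressed in SI base units: W = 4306 N, H = 7.092e+09 Pa, K = 6.097e-05.
Archard relation: V = K·W·L/H = 6.097e-05 · 4306 · 2.301 / 7.092e+09 = 8.517e-11 m³.

value=8.517e-11 m^3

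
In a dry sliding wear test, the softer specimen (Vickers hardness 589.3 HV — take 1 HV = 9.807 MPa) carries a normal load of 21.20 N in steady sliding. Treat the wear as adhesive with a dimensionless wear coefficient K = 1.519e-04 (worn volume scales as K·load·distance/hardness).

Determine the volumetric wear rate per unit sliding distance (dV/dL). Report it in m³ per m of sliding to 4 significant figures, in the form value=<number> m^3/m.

value=5.572e-13 m^3/m

Intermediates are printed rounded; each operation maintains full float precision; rounded once at the end: four significant figures.
Hardness H = 589.3 HV × 9.807 MPa/HV = 5779 MPa = 5.779e+09 Pa.
SI base units throughout: W = 21.20 N, H = 5.779e+09 Pa, K = 1.519e-04.
Volumetric rate dV/dL = K·W/H (independent of L): 1.519e-04 · 21.20 / 5.779e+09 = 5.572e-13 m³/m.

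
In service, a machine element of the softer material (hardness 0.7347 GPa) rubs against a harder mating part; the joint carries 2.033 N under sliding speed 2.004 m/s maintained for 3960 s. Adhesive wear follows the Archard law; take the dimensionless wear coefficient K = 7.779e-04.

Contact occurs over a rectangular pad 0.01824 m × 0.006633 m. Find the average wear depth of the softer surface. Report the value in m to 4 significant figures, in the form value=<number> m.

value=1.412e-04 m

The computation maintains exact precision — the intermediates are printed rounded, and a lone final rounding, at four significant digits.
Convert: Distance covered L = v·t = 2.004 m/s × 3960 s = 7936 m.
Convert: Hardness H = 0.7347 GPa = 7.347e+08 Pa.
Convert: Contact area A = 0.01824 m × 0.006633 m = 1.210e-04 m².
SI base units throughout: W = 2.033 N, H = 7.347e+08 Pa, K = 7.779e-04.
The Archard volume V = K·W·L/H = 7.779e-04 · 2.033 · 7936 / 7.347e+08 = 1.708e-08 m³.
Depth h = V/A = 1.708e-08 / 1.210e-04 = 1.412e-04 m.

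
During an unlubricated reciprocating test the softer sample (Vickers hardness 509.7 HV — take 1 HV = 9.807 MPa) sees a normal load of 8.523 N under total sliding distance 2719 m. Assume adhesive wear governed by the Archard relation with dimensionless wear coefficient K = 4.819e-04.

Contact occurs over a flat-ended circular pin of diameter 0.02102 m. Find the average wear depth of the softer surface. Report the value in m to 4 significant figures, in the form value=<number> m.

value=6.438e-06 m

Every step runs at full precision. The intermediates are displayed rounded. Rounded once at the end: four significant digits.
Convert: Hardness H = 509.7 HV × 9.807 MPa/HV = 4999 MPa = 4.999e+09 Pa.
Convert: Contact area A = π·d²/4 = π·(0.02102 m)²/4 = 3.470e-04 m².
In SI base units, W = 8.523 N, H = 4.999e+09 Pa, K = 4.819e-04.
By Archard's law, V = K·W·L/H = 4.819e-04 · 8.523 · 2719 / 4.999e+09 = 2.234e-09 m³.
Mean wear depth h = V/A = 2.234e-09 / 3.470e-04 = 6.438e-06 m.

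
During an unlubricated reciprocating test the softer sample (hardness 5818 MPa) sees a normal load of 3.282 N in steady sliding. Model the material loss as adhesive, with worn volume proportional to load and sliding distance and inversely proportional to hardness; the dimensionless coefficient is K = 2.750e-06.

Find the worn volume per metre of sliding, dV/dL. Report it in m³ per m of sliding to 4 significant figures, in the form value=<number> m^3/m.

value=1.551e-15 m^3/m

Intermediate values are printed rounded — every step carries exact precision. Rounded once at the end: four significant digits.
Hardness H = 5818 MPa = 5.818e+09 Pa.
Working in SI base units: W = 3.282 N, H = 5.818e+09 Pa, K = 2.750e-06.
Wear rate dV/dL = K·W/H (independent of L): 2.750e-06 · 3.282 / 5.818e+09 = 1.551e-15 m³/m.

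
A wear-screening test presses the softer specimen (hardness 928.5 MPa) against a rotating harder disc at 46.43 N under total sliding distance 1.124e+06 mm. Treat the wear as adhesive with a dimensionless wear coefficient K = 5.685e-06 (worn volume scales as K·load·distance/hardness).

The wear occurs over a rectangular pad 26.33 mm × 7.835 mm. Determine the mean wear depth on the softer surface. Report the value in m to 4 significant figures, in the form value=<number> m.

Shown intermediates are rounded; all arithmetic runs at full precision; a single final rounding to four significant figures.
Total distance L = 1.124e+06 mm = 1124 m.
Hardness H = 928.5 MPa = 9.285e+08 Pa.
Pad sides 26.33 mm × 7.835 mm = 0.02633 m × 0.007835 m. Contact area A = 0.02633 m × 0.007835 m = 2.063e-04 m².
In SI base units: W = 46.43 N, H = 9.285e+08 Pa, K = 5.685e-06.
Apply Archard: V = K·W·L/H = 5.685e-06 · 46.43 · 1124 / 9.285e+08 = 3.195e-10 m³.
Average depth h = V/A = 3.195e-10 / 2.063e-04 = 1.549e-06 m.

value=1.549e-06 m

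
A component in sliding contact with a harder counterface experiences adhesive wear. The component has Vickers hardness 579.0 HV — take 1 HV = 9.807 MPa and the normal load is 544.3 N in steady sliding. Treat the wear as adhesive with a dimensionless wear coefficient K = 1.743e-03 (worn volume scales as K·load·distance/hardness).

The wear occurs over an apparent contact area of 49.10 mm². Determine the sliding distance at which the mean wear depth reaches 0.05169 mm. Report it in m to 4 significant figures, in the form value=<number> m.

Every step holds full precision. Intermediate values are shown rounded; rounded just once: four significant figures.
Convert: Hardness H = 579.0 HV × 9.807 MPa/HV = 5678 MPa = 5.678e+09 Pa.
Convert: Contact area A = 49.10 mm² = 4.910e-05 m².
Convert: Depth limit h_lim = 0.05169 mm = 5.169e-05 m.
Expressed in SI base units: W = 544.3 N, H = 5.678e+09 Pa, K = 1.743e-03.
Limit volume V_lim = h_lim·A = 5.169e-05 · 4.910e-05 = 2.538e-09 m³.
Life L = V_lim·H/(K·W) = 2.538e-09 · 5.678e+09 / (1.743e-03 · 544.3) = 15.19 m.

value=15.19 m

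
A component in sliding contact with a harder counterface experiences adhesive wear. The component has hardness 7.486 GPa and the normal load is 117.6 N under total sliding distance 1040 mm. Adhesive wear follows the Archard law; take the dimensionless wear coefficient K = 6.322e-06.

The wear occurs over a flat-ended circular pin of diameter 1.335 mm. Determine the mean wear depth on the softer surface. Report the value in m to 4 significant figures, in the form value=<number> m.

Every step keeps full precision. Intermediates are shown rounded, and rounded just once: four significant digits.
Distance L = 1040 mm = 1.040 m.
Hardness H = 7.486 GPa = 7.486e+09 Pa.
Pin diameter d = 1.335 mm = 0.001335 m. Contact area A = π·d²/4 = π·(0.001335 m)²/4 = 1.400e-06 m².
Restated in SI base units: W = 117.6 N, H = 7.486e+09 Pa, K = 6.322e-06.
Apply Archard: V = K·W·L/H = 6.322e-06 · 117.6 · 1.040 / 7.486e+09 = 1.033e-13 m³.
Depth of wear h = V/A = 1.033e-13 / 1.400e-06 = 7.379e-08 m.

value=7.379e-08 m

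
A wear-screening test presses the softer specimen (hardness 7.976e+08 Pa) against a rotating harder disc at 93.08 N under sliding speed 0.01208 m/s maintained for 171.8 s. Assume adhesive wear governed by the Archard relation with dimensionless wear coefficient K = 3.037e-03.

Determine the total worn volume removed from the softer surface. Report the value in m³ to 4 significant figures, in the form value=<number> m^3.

Intermediate values are shown rounded, and each operation runs at exact precision — one final rounding to 4 significant digits.
Convert: Distance L = v·t = 0.01208 m/s × 171.8 s = 2.075 m.
As SI base values: W = 93.08 N, H = 7.976e+08 Pa, K = 3.037e-03.
Apply Archard: V = K·W·L/H = 3.037e-03 · 93.08 · 2.075 / 7.976e+08 = 7.355e-10 m³.

value=7.355e-10 m^3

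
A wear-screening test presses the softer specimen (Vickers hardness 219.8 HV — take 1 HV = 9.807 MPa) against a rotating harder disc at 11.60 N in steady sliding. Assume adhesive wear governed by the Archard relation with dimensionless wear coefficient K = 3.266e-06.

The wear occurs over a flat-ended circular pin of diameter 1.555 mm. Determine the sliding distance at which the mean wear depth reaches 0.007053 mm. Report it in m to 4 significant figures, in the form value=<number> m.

value=762.1 m

Quoted intermediates are rounded. The computation holds full float precision — one final rounding: 4 significant digits.
Hardness H = 219.8 HV × 9.807 MPa/HV = 2156 MPa = 2.156e+09 Pa.
Pin diameter d = 1.555 mm = 0.001555 m. Contact area A = π·d²/4 = π·(0.001555 m)²/4 = 1.899e-06 m².
Depth limit h_lim = 0.007053 mm = 7.053e-06 m.
In SI base units: W = 11.60 N, H = 2.156e+09 Pa, K = 3.266e-06.
Allowed volume V_lim = h_lim·A = 7.053e-06 · 1.899e-06 = 1.339e-11 m³.
Inverting, life L = V_lim·H/(K·W) = 1.339e-11 · 2.156e+09 / (3.266e-06 · 11.60) = 762.1 m.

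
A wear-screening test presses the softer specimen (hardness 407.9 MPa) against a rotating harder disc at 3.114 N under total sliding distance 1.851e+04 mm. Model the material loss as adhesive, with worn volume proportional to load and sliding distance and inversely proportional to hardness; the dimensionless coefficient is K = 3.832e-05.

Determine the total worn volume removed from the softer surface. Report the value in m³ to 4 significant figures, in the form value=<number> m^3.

value=5.415e-12 m^3

Intermediates are printed rounded; all working math holds exact precision; a single final rounding: four significant figures.
Distance L = 1.851e+04 mm = 18.51 m.
Hardness H = 407.9 MPa = 4.079e+08 Pa.
Collected in SI base units: W = 3.114 N, H = 4.079e+08 Pa, K = 3.832e-05.
The Archard volume V = K·W·L/H = 3.832e-05 · 3.114 · 18.51 / 4.079e+08 = 5.415e-12 m³.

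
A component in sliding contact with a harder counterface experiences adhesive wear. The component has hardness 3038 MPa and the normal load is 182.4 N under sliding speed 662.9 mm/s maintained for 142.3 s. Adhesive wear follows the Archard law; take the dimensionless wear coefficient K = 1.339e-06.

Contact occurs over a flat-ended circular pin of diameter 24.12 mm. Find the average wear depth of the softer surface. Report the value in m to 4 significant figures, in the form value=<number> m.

value=1.660e-08 m

The computation keeps full float precision, and quoted intermediates are rounded — rounded once at the end to 4 significant digits.
Sliding speed v = 662.9 mm/s = 0.6629 m/s. Total distance L = v·t = 0.6629 m/s × 142.3 s = 94.33 m.
Hardness H = 3038 MPa = 3.038e+09 Pa.
Pin diameter d = 24.12 mm = 0.02412 m. Contact area A = π·d²/4 = π·(0.02412 m)²/4 = 4.569e-04 m².
Expressed in SI base units: W = 182.4 N, H = 3.038e+09 Pa, K = 1.339e-06.
Worn volume V = K·W·L/H = 1.339e-06 · 182.4 · 94.33 / 3.038e+09 = 7.584e-12 m³.
Depth h = V/A = 7.584e-12 / 4.569e-04 = 1.660e-08 m.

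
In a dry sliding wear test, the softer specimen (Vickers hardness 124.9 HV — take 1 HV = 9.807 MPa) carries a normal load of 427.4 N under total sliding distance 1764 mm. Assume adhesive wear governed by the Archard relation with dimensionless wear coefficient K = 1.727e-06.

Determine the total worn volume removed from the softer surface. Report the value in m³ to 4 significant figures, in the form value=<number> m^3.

value=1.063e-12 m^3

Intermediate values appear rounded. The computation runs at exact precision — one final rounding to four significant figures.
The distance L = 1764 mm = 1.764 m.
Hardness H = 124.9 HV × 9.807 MPa/HV = 1225 MPa = 1.225e+09 Pa.
In SI base units: W = 427.4 N, H = 1.225e+09 Pa, K = 1.727e-06.
Wear volume V = K·W·L/H = 1.727e-06 · 427.4 · 1.764 / 1.225e+09 = 1.063e-12 m³.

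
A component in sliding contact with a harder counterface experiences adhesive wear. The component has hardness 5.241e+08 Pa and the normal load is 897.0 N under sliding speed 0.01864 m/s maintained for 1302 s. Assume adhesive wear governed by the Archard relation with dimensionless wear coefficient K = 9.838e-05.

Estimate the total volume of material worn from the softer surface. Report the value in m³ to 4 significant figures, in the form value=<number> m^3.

All working math holds full precision. The intermediates are printed rounded — one final rounding: 4 significant figures.
Path length L = v·t = 0.01864 m/s × 1302 s = 24.27 m.
In SI base units: W = 897.0 N, H = 5.241e+08 Pa, K = 9.838e-05.
Archard relation: V = K·W·L/H = 9.838e-05 · 897.0 · 24.27 / 5.241e+08 = 4.086e-09 m³.

value=4.086e-09 m^3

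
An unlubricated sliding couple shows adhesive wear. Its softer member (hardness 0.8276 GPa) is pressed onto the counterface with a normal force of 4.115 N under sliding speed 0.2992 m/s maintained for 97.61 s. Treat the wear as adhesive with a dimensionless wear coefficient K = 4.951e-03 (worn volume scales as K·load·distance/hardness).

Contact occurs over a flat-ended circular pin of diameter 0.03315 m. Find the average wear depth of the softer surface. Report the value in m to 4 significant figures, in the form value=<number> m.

Shown intermediates are rounded, and the algebra maintains full float precision; rounded once at the end to four significant figures.
Convert: Sliding distance L = v·t = 0.2992 m/s × 97.61 s = 29.20 m.
Convert: Hardness H = 0.8276 GPa = 8.276e+08 Pa.
Convert: Contact area A = π·d²/4 = π·(0.03315 m)²/4 = 8.631e-04 m².
Working in SI base units: W = 4.115 N, H = 8.276e+08 Pa, K = 4.951e-03.
The Archard volume V = K·W·L/H = 4.951e-03 · 4.115 · 29.20 / 8.276e+08 = 7.189e-10 m³.
Average depth h = V/A = 7.189e-10 / 8.631e-04 = 8.330e-07 m.

value=8.330e-07 m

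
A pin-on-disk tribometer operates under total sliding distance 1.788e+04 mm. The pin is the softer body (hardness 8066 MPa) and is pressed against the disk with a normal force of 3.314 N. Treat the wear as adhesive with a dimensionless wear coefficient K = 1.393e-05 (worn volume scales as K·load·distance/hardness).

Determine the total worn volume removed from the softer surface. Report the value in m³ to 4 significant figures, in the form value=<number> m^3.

The computation holds full float precision. Shown intermediates are rounded; a lone final rounding to 4 significant figures.
Sliding distance L = 1.788e+04 mm = 17.88 m.
Hardness H = 8066 MPa = 8.066e+09 Pa.
Collected in SI base units: W = 3.314 N, H = 8.066e+09 Pa, K = 1.393e-05.
By Archard's law, V = K·W·L/H = 1.393e-05 · 3.314 · 17.88 / 8.066e+09 = 1.023e-13 m³.

value=1.023e-13 m^3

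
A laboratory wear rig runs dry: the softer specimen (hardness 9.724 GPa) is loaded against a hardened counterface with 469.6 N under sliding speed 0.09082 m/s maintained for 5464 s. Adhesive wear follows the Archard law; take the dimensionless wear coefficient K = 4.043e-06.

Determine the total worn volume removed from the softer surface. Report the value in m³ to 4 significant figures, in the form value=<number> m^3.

All working math holds full precision — printed values are rounded — one last rounding to 4 significant figures.
Total distance L = v·t = 0.09082 m/s × 5464 s = 496.2 m.
Hardness H = 9.724 GPa = 9.724e+09 Pa.
Collected in SI base units: W = 469.6 N, H = 9.724e+09 Pa, K = 4.043e-06.
Worn volume V = K·W·L/H = 4.043e-06 · 469.6 · 496.2 / 9.724e+09 = 9.689e-11 m³.

value=9.689e-11 m^3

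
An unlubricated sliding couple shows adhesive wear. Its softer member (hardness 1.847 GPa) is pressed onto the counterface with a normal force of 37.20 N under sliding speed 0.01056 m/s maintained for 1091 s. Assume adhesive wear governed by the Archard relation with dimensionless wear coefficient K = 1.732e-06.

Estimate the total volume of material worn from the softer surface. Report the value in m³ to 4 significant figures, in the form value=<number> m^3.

value=4.019e-13 m^3

The computation maintains full precision — intermediates appear rounded, and one final rounding to four significant figures.
Sliding distance L = v·t = 0.01056 m/s × 1091 s = 11.52 m.
Hardness H = 1.847 GPa = 1.847e+09 Pa.
Collected in SI base units: W = 37.20 N, H = 1.847e+09 Pa, K = 1.732e-06.
Volume removed: V = K·W·L/H = 1.732e-06 · 37.20 · 11.52 / 1.847e+09 = 4.019e-13 m³.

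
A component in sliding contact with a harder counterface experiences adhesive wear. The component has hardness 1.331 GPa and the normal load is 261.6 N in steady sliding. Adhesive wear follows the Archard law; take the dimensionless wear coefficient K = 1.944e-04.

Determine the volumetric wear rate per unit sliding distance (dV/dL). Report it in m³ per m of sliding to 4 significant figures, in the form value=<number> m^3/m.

The algebra holds exact precision. Intermediate values are displayed rounded. Rounded once at the end: four significant figures.
Convert: Hardness H = 1.331 GPa = 1.331e+09 Pa.
In SI base units: W = 261.6 N, H = 1.331e+09 Pa, K = 1.944e-04.
Rate of wear dV/dL = K·W/H (no L dependence): 1.944e-04 · 261.6 / 1.331e+09 = 3.821e-11 m³/m.

value=3.821e-11 m^3/m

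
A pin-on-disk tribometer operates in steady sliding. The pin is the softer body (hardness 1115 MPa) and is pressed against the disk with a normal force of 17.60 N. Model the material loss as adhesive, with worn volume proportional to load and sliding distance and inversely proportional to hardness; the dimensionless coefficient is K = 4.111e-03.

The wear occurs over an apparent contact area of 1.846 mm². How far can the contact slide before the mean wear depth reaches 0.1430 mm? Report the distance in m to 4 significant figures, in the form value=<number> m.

value=4.068 m

Quoted intermediates are rounded. Every step maintains full float precision. Rounded once at the end, at four significant figures.
Convert: Hardness H = 1115 MPa = 1.115e+09 Pa.
Convert: Contact area A = 1.846 mm² = 1.846e-06 m².
Convert: Depth limit h_lim = 0.1430 mm = 1.430e-04 m.
Working in SI base units: W = 17.60 N, H = 1.115e+09 Pa, K = 4.111e-03.
Permissible volume V_lim = h_lim·A = 1.430e-04 · 1.846e-06 = 2.640e-10 m³.
Life L = V_lim·H/(K·W) = 2.640e-10 · 1.115e+09 / (4.111e-03 · 17.60) = 4.068 m.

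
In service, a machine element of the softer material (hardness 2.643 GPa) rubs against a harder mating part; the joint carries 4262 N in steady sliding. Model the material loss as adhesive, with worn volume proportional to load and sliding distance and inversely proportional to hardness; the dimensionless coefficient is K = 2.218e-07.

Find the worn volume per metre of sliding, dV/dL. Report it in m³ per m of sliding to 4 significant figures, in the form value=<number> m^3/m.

Displayed values are rounded — each operation holds full precision. Rounded once at the end: 4 significant figures.
Hardness H = 2.643 GPa = 2.643e+09 Pa.
In SI base units, W = 4262 N, H = 2.643e+09 Pa, K = 2.218e-07.
Wear rate dV/dL = K·W/H (independent of L): 2.218e-07 · 4262 / 2.643e+09 = 3.577e-13 m³/m.

value=3.577e-13 m^3/m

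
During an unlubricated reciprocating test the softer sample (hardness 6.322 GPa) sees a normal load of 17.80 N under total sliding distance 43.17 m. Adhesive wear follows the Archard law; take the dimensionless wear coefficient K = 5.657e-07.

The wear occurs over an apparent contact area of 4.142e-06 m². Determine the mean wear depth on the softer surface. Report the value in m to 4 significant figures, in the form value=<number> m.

value=1.660e-08 m

Intermediate values are printed rounded. Every step carries full float precision, and rounded once at the end to four significant figures.
Convert: Hardness H = 6.322 GPa = 6.322e+09 Pa.
Expressed in SI base units: W = 17.80 N, H = 6.322e+09 Pa, K = 5.657e-07.
Worn volume V = K·W·L/H = 5.657e-07 · 17.80 · 43.17 / 6.322e+09 = 6.876e-14 m³.
Depth of wear h = V/A = 6.876e-14 / 4.142e-06 = 1.660e-08 m.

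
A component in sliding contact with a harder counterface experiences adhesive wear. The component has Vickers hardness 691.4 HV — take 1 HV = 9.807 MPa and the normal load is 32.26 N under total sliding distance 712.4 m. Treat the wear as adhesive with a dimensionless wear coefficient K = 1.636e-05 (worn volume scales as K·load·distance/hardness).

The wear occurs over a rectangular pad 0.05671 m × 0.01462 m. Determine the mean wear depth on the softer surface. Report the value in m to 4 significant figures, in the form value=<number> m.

value=6.688e-08 m

Displayed values are rounded. All working math maintains exact precision — a single final rounding to four significant digits.
Convert: Hardness H = 691.4 HV × 9.807 MPa/HV = 6781 MPa = 6.781e+09 Pa.
Convert: Contact area A = 0.05671 m × 0.01462 m = 8.291e-04 m².
Expressed in SI base units: W = 32.26 N, H = 6.781e+09 Pa, K = 1.636e-05.
Apply Archard: V = K·W·L/H = 1.636e-05 · 32.26 · 712.4 / 6.781e+09 = 5.545e-11 m³.
Wear depth h = V/A = 5.545e-11 / 8.291e-04 = 6.688e-08 m.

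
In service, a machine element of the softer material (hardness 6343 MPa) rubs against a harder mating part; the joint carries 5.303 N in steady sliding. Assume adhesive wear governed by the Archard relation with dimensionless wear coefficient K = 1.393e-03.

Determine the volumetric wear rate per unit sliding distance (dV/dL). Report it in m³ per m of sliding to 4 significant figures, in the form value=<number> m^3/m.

value=1.165e-12 m^3/m

The algebra carries full float precision; intermediate values are displayed rounded, and rounded just once, at four significant figures.
Hardness H = 6343 MPa = 6.343e+09 Pa.
As SI base values: W = 5.303 N, H = 6.343e+09 Pa, K = 1.393e-03.
Sliding wear rate dV/dL = K·W/H: 1.393e-03 · 5.303 / 6.343e+09 = 1.165e-12 m³/m.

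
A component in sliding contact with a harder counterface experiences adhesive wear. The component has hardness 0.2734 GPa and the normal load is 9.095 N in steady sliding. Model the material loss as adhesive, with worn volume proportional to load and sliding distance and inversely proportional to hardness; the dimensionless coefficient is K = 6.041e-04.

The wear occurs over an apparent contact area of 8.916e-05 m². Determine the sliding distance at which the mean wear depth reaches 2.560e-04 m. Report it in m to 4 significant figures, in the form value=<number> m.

value=1136 m

All working math carries full precision, and intermediate values are shown rounded, and one final rounding, at four significant figures.
Convert: Hardness H = 0.2734 GPa = 2.734e+08 Pa.
In SI base units: W = 9.095 N, H = 2.734e+08 Pa, K = 6.041e-04.
Permissible volume V_lim = h_lim·A = 2.560e-04 · 8.916e-05 = 2.282e-08 m³.
So the life L = V_lim·H/(K·W) = 2.282e-08 · 2.734e+08 / (6.041e-04 · 9.095) = 1136 m.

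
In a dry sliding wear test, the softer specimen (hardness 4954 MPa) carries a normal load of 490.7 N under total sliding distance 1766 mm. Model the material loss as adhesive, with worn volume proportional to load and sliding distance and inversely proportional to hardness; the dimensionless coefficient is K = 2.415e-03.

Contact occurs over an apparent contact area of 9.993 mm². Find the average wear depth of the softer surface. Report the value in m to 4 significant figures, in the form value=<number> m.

All working math carries full precision, and intermediate values are printed rounded. Rounded just once to 4 significant digits.
Total distance L = 1766 mm = 1.766 m.
Hardness H = 4954 MPa = 4.954e+09 Pa.
Contact area A = 9.993 mm² = 9.993e-06 m².
Collected in SI base units: W = 490.7 N, H = 4.954e+09 Pa, K = 2.415e-03.
Apply Archard: V = K·W·L/H = 2.415e-03 · 490.7 · 1.766 / 4.954e+09 = 4.224e-10 m³.
Average depth h = V/A = 4.224e-10 / 9.993e-06 = 4.227e-05 m.

value=4.227e-05 m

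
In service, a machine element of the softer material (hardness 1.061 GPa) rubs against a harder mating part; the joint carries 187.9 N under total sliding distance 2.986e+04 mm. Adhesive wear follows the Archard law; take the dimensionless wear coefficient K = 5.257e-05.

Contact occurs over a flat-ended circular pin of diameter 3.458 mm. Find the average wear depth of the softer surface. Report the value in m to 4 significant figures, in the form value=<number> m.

Every step carries full precision. Intermediates are displayed rounded, and rounded just once, at 4 significant digits.
Convert: Path length L = 2.986e+04 mm = 29.86 m.
Convert: Hardness H = 1.061 GPa = 1.061e+09 Pa.
Convert: Pin diameter d = 3.458 mm = 0.003458 m. Contact area A = π·d²/4 = π·(0.003458 m)²/4 = 9.392e-06 m².
Expressed in SI base units: W = 187.9 N, H = 1.061e+09 Pa, K = 5.257e-05.
Archard relation: V = K·W·L/H = 5.257e-05 · 187.9 · 29.86 / 1.061e+09 = 2.780e-10 m³.
Depth h = V/A = 2.780e-10 / 9.392e-06 = 2.960e-05 m.

value=2.960e-05 m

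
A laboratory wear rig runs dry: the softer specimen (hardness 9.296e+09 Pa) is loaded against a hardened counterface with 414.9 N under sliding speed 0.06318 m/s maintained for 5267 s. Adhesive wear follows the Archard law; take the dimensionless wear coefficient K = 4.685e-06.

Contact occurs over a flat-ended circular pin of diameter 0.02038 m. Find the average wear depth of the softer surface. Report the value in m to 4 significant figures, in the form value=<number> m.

value=2.133e-07 m

Every step maintains full float precision; intermediates are shown rounded, and rounded just once to four significant digits.
Convert: Path length L = v·t = 0.06318 m/s × 5267 s = 332.8 m.
Convert: Contact area A = π·d²/4 = π·(0.02038 m)²/4 = 3.262e-04 m².
As SI base values: W = 414.9 N, H = 9.296e+09 Pa, K = 4.685e-06.
Worn volume V = K·W·L/H = 4.685e-06 · 414.9 · 332.8 / 9.296e+09 = 6.958e-11 m³.
Mean wear depth h = V/A = 6.958e-11 / 3.262e-04 = 2.133e-07 m.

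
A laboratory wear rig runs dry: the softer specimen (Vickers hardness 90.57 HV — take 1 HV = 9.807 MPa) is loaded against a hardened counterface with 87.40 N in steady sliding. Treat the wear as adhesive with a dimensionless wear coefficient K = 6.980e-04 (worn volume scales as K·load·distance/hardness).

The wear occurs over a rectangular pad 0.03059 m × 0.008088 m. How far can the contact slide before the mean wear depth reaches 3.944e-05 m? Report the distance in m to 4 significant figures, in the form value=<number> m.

Shown intermediates are rounded. Each operation carries full float precision. Rounded just once, at 4 significant figures.
Hardness H = 90.57 HV × 9.807 MPa/HV = 888.2 MPa = 8.882e+08 Pa.
Contact area A = 0.03059 m × 0.008088 m = 2.474e-04 m².
In SI base units, W = 87.40 N, H = 8.882e+08 Pa, K = 6.980e-04.
Permissible volume V_lim = h_lim·A = 3.944e-05 · 2.474e-04 = 9.758e-09 m³.
Inverting, life L = V_lim·H/(K·W) = 9.758e-09 · 8.882e+08 / (6.980e-04 · 87.40) = 142.1 m.

value=142.1 m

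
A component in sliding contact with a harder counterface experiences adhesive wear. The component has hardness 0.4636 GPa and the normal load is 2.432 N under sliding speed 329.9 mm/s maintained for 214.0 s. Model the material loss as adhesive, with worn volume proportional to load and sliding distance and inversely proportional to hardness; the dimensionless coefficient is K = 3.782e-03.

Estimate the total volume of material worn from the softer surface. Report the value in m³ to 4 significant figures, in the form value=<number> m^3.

value=1.401e-09 m^3

Each operation keeps exact precision, and intermediates are printed rounded — rounded just once, at four significant digits.
Convert: Sliding speed v = 329.9 mm/s = 0.3299 m/s. Path length L = v·t = 0.3299 m/s × 214.0 s = 70.60 m.
Convert: Hardness H = 0.4636 GPa = 4.636e+08 Pa.
Restated in SI base units: W = 2.432 N, H = 4.636e+08 Pa, K = 3.782e-03.
Worn volume V = K·W·L/H = 3.782e-03 · 2.432 · 70.60 / 4.636e+08 = 1.401e-09 m³.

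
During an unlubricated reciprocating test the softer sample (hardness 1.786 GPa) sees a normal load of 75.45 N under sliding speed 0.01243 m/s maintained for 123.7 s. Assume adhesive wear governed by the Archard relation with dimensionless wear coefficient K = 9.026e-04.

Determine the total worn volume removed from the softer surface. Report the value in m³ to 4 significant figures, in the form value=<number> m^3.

value=5.863e-11 m^3

Intermediates are printed rounded, and all arithmetic keeps exact precision — one last rounding: four significant digits.
Convert: Sliding distance L = v·t = 0.01243 m/s × 123.7 s = 1.538 m.
Convert: Hardness H = 1.786 GPa = 1.786e+09 Pa.
Working in SI base units: W = 75.45 N, H = 1.786e+09 Pa, K = 9.026e-04.
Volume removed: V = K·W·L/H = 9.026e-04 · 75.45 · 1.538 / 1.786e+09 = 5.863e-11 m³.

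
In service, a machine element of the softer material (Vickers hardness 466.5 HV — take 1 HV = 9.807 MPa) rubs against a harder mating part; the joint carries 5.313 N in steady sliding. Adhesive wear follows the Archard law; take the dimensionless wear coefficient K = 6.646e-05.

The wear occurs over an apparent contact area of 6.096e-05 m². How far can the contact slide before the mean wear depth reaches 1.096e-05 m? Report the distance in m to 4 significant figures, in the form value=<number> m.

value=8657 m

Intermediate values are printed rounded — all arithmetic runs at full float precision; one last rounding, at four significant digits.
Hardness H = 466.5 HV × 9.807 MPa/HV = 4575 MPa = 4.575e+09 Pa.
Expressed in SI base units: W = 5.313 N, H = 4.575e+09 Pa, K = 6.646e-05.
Limit volume V_lim = h_lim·A = 1.096e-05 · 6.096e-05 = 6.681e-10 m³.
So the life L = V_lim·H/(K·W) = 6.681e-10 · 4.575e+09 / (6.646e-05 · 5.313) = 8657 m.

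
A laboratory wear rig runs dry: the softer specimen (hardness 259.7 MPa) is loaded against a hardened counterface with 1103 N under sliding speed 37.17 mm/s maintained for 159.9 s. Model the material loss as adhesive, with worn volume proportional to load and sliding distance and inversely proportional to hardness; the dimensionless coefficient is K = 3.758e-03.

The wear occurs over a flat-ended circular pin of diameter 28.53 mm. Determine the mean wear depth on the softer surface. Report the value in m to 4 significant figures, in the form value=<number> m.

value=1.484e-04 m

Intermediates are printed rounded. The algebra runs at full precision; rounded once at the end, at 4 significant figures.
Sliding speed v = 37.17 mm/s = 0.03717 m/s. The distance L = v·t = 0.03717 m/s × 159.9 s = 5.943 m.
Hardness H = 259.7 MPa = 2.597e+08 Pa.
Pin diameter d = 28.53 mm = 0.02853 m. Contact area A = π·d²/4 = π·(0.02853 m)²/4 = 6.393e-04 m².
Restated in SI base units: W = 1103 N, H = 2.597e+08 Pa, K = 3.758e-03.
Volume removed: V = K·W·L/H = 3.758e-03 · 1103 · 5.943 / 2.597e+08 = 9.486e-08 m³.
Mean wear depth h = V/A = 9.486e-08 / 6.393e-04 = 1.484e-04 m.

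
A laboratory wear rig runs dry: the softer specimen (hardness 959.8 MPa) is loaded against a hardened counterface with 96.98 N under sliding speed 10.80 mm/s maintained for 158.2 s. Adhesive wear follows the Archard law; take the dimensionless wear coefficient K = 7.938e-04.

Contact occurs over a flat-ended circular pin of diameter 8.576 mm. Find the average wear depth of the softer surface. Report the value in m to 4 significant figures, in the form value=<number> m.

Intermediates are displayed rounded. The algebra maintains exact precision; a single final rounding, at four significant figures.
Convert: Sliding speed v = 10.80 mm/s = 0.01080 m/s. Path length L = v·t = 0.01080 m/s × 158.2 s = 1.709 m.
Convert: Hardness H = 959.8 MPa = 9.598e+08 Pa.
Convert: Pin diameter d = 8.576 mm = 0.008576 m. Contact area A = π·d²/4 = π·(0.008576 m)²/4 = 5.776e-05 m².
Expressed in SI base units: W = 96.98 N, H = 9.598e+08 Pa, K = 7.938e-04.
Archard relation: V = K·W·L/H = 7.938e-04 · 96.98 · 1.709 / 9.598e+08 = 1.370e-10 m³.
Depth h = V/A = 1.370e-10 / 5.776e-05 = 2.372e-06 m.

value=2.372e-06 m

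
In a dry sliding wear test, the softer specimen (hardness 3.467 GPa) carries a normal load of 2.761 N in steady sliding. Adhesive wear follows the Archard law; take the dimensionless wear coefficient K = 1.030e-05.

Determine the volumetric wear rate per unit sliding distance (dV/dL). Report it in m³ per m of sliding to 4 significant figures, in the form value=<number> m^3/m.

Each operation maintains full precision; shown intermediates are rounded. Rounded just once to 4 significant digits.
Hardness H = 3.467 GPa = 3.467e+09 Pa.
Expressed in SI base units: W = 2.761 N, H = 3.467e+09 Pa, K = 1.030e-05.
Rate of wear dV/dL = K·W/H (no L dependence): 1.030e-05 · 2.761 / 3.467e+09 = 8.203e-15 m³/m.

value=8.203e-15 m^3/m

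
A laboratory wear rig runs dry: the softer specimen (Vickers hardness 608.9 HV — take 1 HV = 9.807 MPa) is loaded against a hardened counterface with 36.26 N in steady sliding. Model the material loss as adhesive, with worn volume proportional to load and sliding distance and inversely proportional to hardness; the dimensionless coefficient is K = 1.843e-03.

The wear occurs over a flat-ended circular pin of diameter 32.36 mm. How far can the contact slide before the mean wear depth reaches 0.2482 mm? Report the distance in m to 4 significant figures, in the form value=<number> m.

Displayed values are rounded; every step keeps full float precision. Rounded just once: 4 significant figures.
Convert: Hardness H = 608.9 HV × 9.807 MPa/HV = 5971 MPa = 5.971e+09 Pa.
Convert: Pin diameter d = 32.36 mm = 0.03236 m. Contact area A = π·d²/4 = π·(0.03236 m)²/4 = 8.224e-04 m².
Convert: Depth limit h_lim = 0.2482 mm = 2.482e-04 m.
Collected in SI base units: W = 36.26 N, H = 5.971e+09 Pa, K = 1.843e-03.
Wearable volume V_lim = h_lim·A = 2.482e-04 · 8.224e-04 = 2.041e-07 m³.
Life L = V_lim·H/(K·W) = 2.041e-07 · 5.971e+09 / (1.843e-03 · 36.26) = 1.824e+04 m.

value=1.824e+04 m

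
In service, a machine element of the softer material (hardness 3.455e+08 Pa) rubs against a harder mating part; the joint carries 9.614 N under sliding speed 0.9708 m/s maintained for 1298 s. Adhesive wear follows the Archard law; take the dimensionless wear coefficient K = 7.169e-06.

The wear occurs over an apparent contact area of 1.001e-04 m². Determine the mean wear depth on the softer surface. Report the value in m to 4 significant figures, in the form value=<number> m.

value=2.511e-06 m

The computation runs at exact precision. The intermediates are displayed rounded, and one last rounding to four significant digits.
Sliding distance L = v·t = 0.9708 m/s × 1298 s = 1260 m.
In SI base units, W = 9.614 N, H = 3.455e+08 Pa, K = 7.169e-06.
Worn volume V = K·W·L/H = 7.169e-06 · 9.614 · 1260 / 3.455e+08 = 2.514e-10 m³.
Depth of wear h = V/A = 2.514e-10 / 1.001e-04 = 2.511e-06 m.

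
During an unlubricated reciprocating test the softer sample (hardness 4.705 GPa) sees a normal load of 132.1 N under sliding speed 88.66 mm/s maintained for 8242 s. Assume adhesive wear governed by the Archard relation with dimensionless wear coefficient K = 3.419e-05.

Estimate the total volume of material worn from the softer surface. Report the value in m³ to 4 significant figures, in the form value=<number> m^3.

value=7.015e-10 m^3

Each operation keeps exact precision — displayed values are rounded, and a single final rounding, at four significant figures.
Sliding speed v = 88.66 mm/s = 0.08866 m/s. The distance L = v·t = 0.08866 m/s × 8242 s = 730.7 m.
Hardness H = 4.705 GPa = 4.705e+09 Pa.
Collected in SI base units: W = 132.1 N, H = 4.705e+09 Pa, K = 3.419e-05.
The Archard volume V = K·W·L/H = 3.419e-05 · 132.1 · 730.7 / 4.705e+09 = 7.015e-10 m³.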